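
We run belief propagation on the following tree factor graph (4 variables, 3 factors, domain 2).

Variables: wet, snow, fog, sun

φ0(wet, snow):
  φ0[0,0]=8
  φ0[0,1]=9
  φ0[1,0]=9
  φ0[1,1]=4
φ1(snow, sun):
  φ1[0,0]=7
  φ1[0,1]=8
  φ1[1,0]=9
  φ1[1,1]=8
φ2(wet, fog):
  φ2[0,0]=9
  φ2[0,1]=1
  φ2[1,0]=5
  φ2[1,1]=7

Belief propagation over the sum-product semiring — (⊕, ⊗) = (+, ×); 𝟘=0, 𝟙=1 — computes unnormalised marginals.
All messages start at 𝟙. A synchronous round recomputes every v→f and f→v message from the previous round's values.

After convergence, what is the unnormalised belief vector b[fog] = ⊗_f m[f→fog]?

b[fog] = [3472, 1694]

init: all messages = 𝟙 over 2 values
r1 m[φ0→wet] = [17, 13]
r1 m[φ0→snow] = [17, 13]
r1 m[φ1→snow] = [15, 17]
r1 m[φ1→sun] = [16, 16]
r1 m[φ2→wet] = [10, 12]
r1 m[φ2→fog] = [14, 8]
r1 m[wet→φ0] = [1, 1]
r1 m[wet→φ2] = [1, 1]
r1 m[snow→φ0] = [1, 1]
r1 m[snow→φ1] = [1, 1]
r1 m[fog→φ2] = [1, 1]
r1 m[sun→φ1] = [1, 1]
r2 m[φ0→wet] = [17, 13]
r2 m[φ0→snow] = [17, 13]
r2 m[φ1→snow] = [15, 17]
r2 m[φ1→sun] = [16, 16]
r2 m[φ2→wet] = [10, 12]
r2 m[φ2→fog] = [14, 8]
r2 m[wet→φ0] = [10, 12]
r2 m[wet→φ2] = [17, 13]
r2 m[snow→φ0] = [15, 17]
r2 m[snow→φ1] = [17, 13]
r2 m[fog→φ2] = [1, 1]
r2 m[sun→φ1] = [1, 1]
r3 m[φ0→wet] = [273, 203]
r3 m[φ0→snow] = [188, 138]
r3 m[φ1→snow] = [15, 17]
r3 m[φ1→sun] = [236, 240]
r3 m[φ2→wet] = [10, 12]
r3 m[φ2→fog] = [218, 108]
r3 m[wet→φ0] = [10, 12]
r3 m[wet→φ2] = [17, 13]
r3 m[snow→φ0] = [15, 17]
r3 m[snow→φ1] = [17, 13]
r3 m[fog→φ2] = [1, 1]
r3 m[sun→φ1] = [1, 1]
r4 m[φ0→wet] = [273, 203]
r4 m[φ0→snow] = [188, 138]
r4 m[φ1→snow] = [15, 17]
r4 m[φ1→sun] = [236, 240]
r4 m[φ2→wet] = [10, 12]
r4 m[φ2→fog] = [218, 108]
r4 m[wet→φ0] = [10, 12]
r4 m[wet→φ2] = [273, 203]
r4 m[snow→φ0] = [15, 17]
r4 m[snow→φ1] = [188, 138]
r4 m[fog→φ2] = [1, 1]
r4 m[sun→φ1] = [1, 1]
r5 m[φ0→wet] = [273, 203]
r5 m[φ0→snow] = [188, 138]
r5 m[φ1→snow] = [15, 17]
r5 m[φ1→sun] = [2558, 2608]
r5 m[φ2→wet] = [10, 12]
r5 m[φ2→fog] = [3472, 1694]
r5 m[wet→φ0] = [10, 12]
r5 m[wet→φ2] = [273, 203]
r5 m[snow→φ0] = [15, 17]
r5 m[snow→φ1] = [188, 138]
r5 m[fog→φ2] = [1, 1]
r5 m[sun→φ1] = [1, 1]
r6 m[φ0→wet] = [273, 203]
r6 m[φ0→snow] = [188, 138]
r6 m[φ1→snow] = [15, 17]
r6 m[φ1→sun] = [2558, 2608]
r6 m[φ2→wet] = [10, 12]
r6 m[φ2→fog] = [3472, 1694]
r6 m[wet→φ0] = [10, 12]
r6 m[wet→φ2] = [273, 203]
r6 m[snow→φ0] = [15, 17]
r6 m[snow→φ1] = [188, 138]
r6 m[fog→φ2] = [1, 1]
r6 m[sun→φ1] = [1, 1]
fixed point reached at round 6
b[fog] = ⊗ incoming = [3472, 1694]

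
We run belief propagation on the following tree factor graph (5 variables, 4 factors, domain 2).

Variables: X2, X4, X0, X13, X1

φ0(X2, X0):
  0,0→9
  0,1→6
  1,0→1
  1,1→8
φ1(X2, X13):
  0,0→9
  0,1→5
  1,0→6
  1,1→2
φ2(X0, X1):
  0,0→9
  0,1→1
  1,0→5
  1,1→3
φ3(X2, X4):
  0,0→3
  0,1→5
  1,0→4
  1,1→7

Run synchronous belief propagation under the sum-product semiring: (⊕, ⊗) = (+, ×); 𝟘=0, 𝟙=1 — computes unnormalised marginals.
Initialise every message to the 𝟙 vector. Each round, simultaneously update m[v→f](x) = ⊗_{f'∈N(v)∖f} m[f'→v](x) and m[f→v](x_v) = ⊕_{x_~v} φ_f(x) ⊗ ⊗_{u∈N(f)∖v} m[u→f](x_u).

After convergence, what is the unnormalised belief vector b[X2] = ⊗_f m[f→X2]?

b[X2] = [15456, 6512]

init: all messages = 𝟙 over 2 values
r1 m[φ0→X2] = [15, 9]
r1 m[φ0→X0] = [10, 14]
r1 m[φ1→X2] = [14, 8]
r1 m[φ1→X13] = [15, 7]
r1 m[φ2→X0] = [10, 8]
r1 m[φ2→X1] = [14, 4]
r1 m[φ3→X2] = [8, 11]
r1 m[φ3→X4] = [7, 12]
r1 m[X2→φ0] = [1, 1]
r1 m[X2→φ1] = [1, 1]
r1 m[X2→φ3] = [1, 1]
r1 m[X4→φ3] = [1, 1]
r1 m[X0→φ0] = [1, 1]
r1 m[X0→φ2] = [1, 1]
r1 m[X13→φ1] = [1, 1]
r1 m[X1→φ2] = [1, 1]
r2 m[φ0→X2] = [15, 9]
r2 m[φ0→X0] = [10, 14]
r2 m[φ1→X2] = [14, 8]
r2 m[φ1→X13] = [15, 7]
r2 m[φ2→X0] = [10, 8]
r2 m[φ2→X1] = [14, 4]
r2 m[φ3→X2] = [8, 11]
r2 m[φ3→X4] = [7, 12]
r2 m[X2→φ0] = [112, 88]
r2 m[X2→φ1] = [120, 99]
r2 m[X2→φ3] = [210, 72]
r2 m[X4→φ3] = [1, 1]
r2 m[X0→φ0] = [10, 8]
r2 m[X0→φ2] = [10, 14]
r2 m[X13→φ1] = [1, 1]
r2 m[X1→φ2] = [1, 1]
r3 m[φ0→X2] = [138, 74]
r3 m[φ0→X0] = [1096, 1376]
r3 m[φ1→X2] = [14, 8]
r3 m[φ1→X13] = [1674, 798]
r3 m[φ2→X0] = [10, 8]
r3 m[φ2→X1] = [160, 52]
r3 m[φ3→X2] = [8, 11]
r3 m[φ3→X4] = [918, 1554]
r3 m[X2→φ0] = [112, 88]
r3 m[X2→φ1] = [120, 99]
r3 m[X2→φ3] = [210, 72]
r3 m[X4→φ3] = [1, 1]
r3 m[X0→φ0] = [10, 8]
r3 m[X0→φ2] = [10, 14]
r3 m[X13→φ1] = [1, 1]
r3 m[X1→φ2] = [1, 1]
r4 m[φ0→X2] = [138, 74]
r4 m[φ0→X0] = [1096, 1376]
r4 m[φ1→X2] = [14, 8]
r4 m[φ1→X13] = [1674, 798]
r4 m[φ2→X0] = [10, 8]
r4 m[φ2→X1] = [160, 52]
r4 m[φ3→X2] = [8, 11]
r4 m[φ3→X4] = [918, 1554]
r4 m[X2→φ0] = [112, 88]
r4 m[X2→φ1] = [1104, 814]
r4 m[X2→φ3] = [1932, 592]
r4 m[X4→φ3] = [1, 1]
r4 m[X0→φ0] = [10, 8]
r4 m[X0→φ2] = [1096, 1376]
r4 m[X13→φ1] = [1, 1]
r4 m[X1→φ2] = [1, 1]
r5 m[φ0→X2] = [138, 74]
r5 m[φ0→X0] = [1096, 1376]
r5 m[φ1→X2] = [14, 8]
r5 m[φ1→X13] = [14820, 7148]
r5 m[φ2→X0] = [10, 8]
r5 m[φ2→X1] = [16744, 5224]
r5 m[φ3→X2] = [8, 11]
r5 m[φ3→X4] = [8164, 13804]
r5 m[X2→φ0] = [112, 88]
r5 m[X2→φ1] = [1104, 814]
r5 m[X2→φ3] = [1932, 592]
r5 m[X4→φ3] = [1, 1]
r5 m[X0→φ0] = [10, 8]
r5 m[X0→φ2] = [1096, 1376]
r5 m[X13→φ1] = [1, 1]
r5 m[X1→φ2] = [1, 1]
r6 m[φ0→X2] = [138, 74]
r6 m[φ0→X0] = [1096, 1376]
r6 m[φ1→X2] = [14, 8]
r6 m[φ1→X13] = [14820, 7148]
r6 m[φ2→X0] = [10, 8]
r6 m[φ2→X1] = [16744, 5224]
r6 m[φ3→X2] = [8, 11]
r6 m[φ3→X4] = [8164, 13804]
r6 m[X2→φ0] = [112, 88]
r6 m[X2→φ1] = [1104, 814]
r6 m[X2→φ3] = [1932, 592]
r6 m[X4→φ3] = [1, 1]
r6 m[X0→φ0] = [10, 8]
r6 m[X0→φ2] = [1096, 1376]
r6 m[X13→φ1] = [1, 1]
r6 m[X1→φ2] = [1, 1]
fixed point reached at round 6
b[X2] = ⊗ incoming = [15456, 6512]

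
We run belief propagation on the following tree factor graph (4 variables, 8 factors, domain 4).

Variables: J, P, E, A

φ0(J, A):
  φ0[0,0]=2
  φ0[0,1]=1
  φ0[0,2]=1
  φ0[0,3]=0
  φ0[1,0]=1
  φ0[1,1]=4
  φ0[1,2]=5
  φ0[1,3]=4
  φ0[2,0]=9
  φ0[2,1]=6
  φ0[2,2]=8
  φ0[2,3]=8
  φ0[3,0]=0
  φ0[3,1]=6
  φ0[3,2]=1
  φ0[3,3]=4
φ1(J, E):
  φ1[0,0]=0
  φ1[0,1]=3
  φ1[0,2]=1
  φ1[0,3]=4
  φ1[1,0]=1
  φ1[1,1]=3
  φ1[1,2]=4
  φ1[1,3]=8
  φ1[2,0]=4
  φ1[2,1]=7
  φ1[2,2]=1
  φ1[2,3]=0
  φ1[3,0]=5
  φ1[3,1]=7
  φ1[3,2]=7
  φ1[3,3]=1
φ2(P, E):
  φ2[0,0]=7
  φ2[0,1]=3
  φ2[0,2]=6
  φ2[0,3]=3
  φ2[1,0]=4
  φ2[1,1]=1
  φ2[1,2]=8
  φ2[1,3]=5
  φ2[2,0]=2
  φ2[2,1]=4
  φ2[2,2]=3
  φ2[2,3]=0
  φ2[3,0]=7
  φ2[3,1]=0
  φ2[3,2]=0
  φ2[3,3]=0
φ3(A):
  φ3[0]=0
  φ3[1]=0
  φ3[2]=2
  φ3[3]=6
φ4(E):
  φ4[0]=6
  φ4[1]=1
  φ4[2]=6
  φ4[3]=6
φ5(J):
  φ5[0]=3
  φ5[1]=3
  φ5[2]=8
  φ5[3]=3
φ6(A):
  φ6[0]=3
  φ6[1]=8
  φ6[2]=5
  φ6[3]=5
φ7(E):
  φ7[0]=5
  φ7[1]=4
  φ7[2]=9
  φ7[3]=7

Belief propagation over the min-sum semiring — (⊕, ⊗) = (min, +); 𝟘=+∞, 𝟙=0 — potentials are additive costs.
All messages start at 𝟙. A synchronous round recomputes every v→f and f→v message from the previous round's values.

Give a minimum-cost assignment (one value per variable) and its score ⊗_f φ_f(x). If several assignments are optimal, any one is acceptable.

init: all messages = 𝟙 over 4 values
r1 m[φ0→J] = [0, 1, 6, 0]
r1 m[φ0→A] = [0, 1, 1, 0]
r1 m[φ1→J] = [0, 1, 0, 1]
r1 m[φ1→E] = [0, 3, 1, 0]
r1 m[φ2→P] = [3, 1, 0, 0]
r1 m[φ2→E] = [2, 0, 0, 0]
r1 m[φ3→A] = [0, 0, 2, 6]
r1 m[φ4→E] = [6, 1, 6, 6]
r1 m[φ5→J] = [3, 3, 8, 3]
r1 m[φ6→A] = [3, 8, 5, 5]
r1 m[φ7→E] = [5, 4, 9, 7]
r1 m[J→φ0] = [0, 0, 0, 0]
r1 m[J→φ1] = [0, 0, 0, 0]
r1 m[J→φ5] = [0, 0, 0, 0]
r1 m[P→φ2] = [0, 0, 0, 0]
r1 m[E→φ1] = [0, 0, 0, 0]
r1 m[E→φ2] = [0, 0, 0, 0]
r1 m[E→φ4] = [0, 0, 0, 0]
r1 m[E→φ7] = [0, 0, 0, 0]
r1 m[A→φ0] = [0, 0, 0, 0]
r1 m[A→φ3] = [0, 0, 0, 0]
r1 m[A→φ6] = [0, 0, 0, 0]
r2 m[φ0→J] = [0, 1, 6, 0]
r2 m[φ0→A] = [0, 1, 1, 0]
r2 m[φ1→J] = [0, 1, 0, 1]
r2 m[φ1→E] = [0, 3, 1, 0]
r2 m[φ2→P] = [3, 1, 0, 0]
r2 m[φ2→E] = [2, 0, 0, 0]
r2 m[φ3→A] = [0, 0, 2, 6]
r2 m[φ4→E] = [6, 1, 6, 6]
r2 m[φ5→J] = [3, 3, 8, 3]
r2 m[φ6→A] = [3, 8, 5, 5]
r2 m[φ7→E] = [5, 4, 9, 7]
r2 m[J→φ0] = [3, 4, 8, 4]
r2 m[J→φ1] = [3, 4, 14, 3]
r2 m[J→φ5] = [0, 2, 6, 1]
r2 m[P→φ2] = [0, 0, 0, 0]
r2 m[E→φ1] = [13, 5, 15, 13]
r2 m[E→φ2] = [11, 8, 16, 13]
r2 m[E→φ4] = [7, 7, 10, 7]
r2 m[E→φ7] = [8, 4, 7, 6]
r2 m[A→φ0] = [3, 8, 7, 11]
r2 m[A→φ3] = [3, 9, 6, 5]
r2 m[A→φ6] = [0, 1, 3, 6]
r3 m[φ0→J] = [5, 4, 12, 3]
r3 m[φ0→A] = [4, 4, 4, 3]
r3 m[φ1→J] = [8, 8, 12, 12]
r3 m[φ1→E] = [3, 6, 4, 4]
r3 m[φ2→P] = [11, 9, 12, 8]
r3 m[φ2→E] = [2, 0, 0, 0]
r3 m[φ3→A] = [0, 0, 2, 6]
r3 m[φ4→E] = [6, 1, 6, 6]
r3 m[φ5→J] = [3, 3, 8, 3]
r3 m[φ6→A] = [3, 8, 5, 5]
r3 m[φ7→E] = [5, 4, 9, 7]
r3 m[J→φ0] = [3, 4, 8, 4]
r3 m[J→φ1] = [3, 4, 14, 3]
r3 m[J→φ5] = [0, 2, 6, 1]
r3 m[P→φ2] = [0, 0, 0, 0]
r3 m[E→φ1] = [13, 5, 15, 13]
r3 m[E→φ2] = [11, 8, 16, 13]
r3 m[E→φ4] = [7, 7, 10, 7]
r3 m[E→φ7] = [8, 4, 7, 6]
r3 m[A→φ0] = [3, 8, 7, 11]
r3 m[A→φ3] = [3, 9, 6, 5]
r3 m[A→φ6] = [0, 1, 3, 6]
r4 m[φ0→J] = [5, 4, 12, 3]
r4 m[φ0→A] = [4, 4, 4, 3]
r4 m[φ1→J] = [8, 8, 12, 12]
r4 m[φ1→E] = [3, 6, 4, 4]
r4 m[φ2→P] = [11, 9, 12, 8]
r4 m[φ2→E] = [2, 0, 0, 0]
r4 m[φ3→A] = [0, 0, 2, 6]
r4 m[φ4→E] = [6, 1, 6, 6]
r4 m[φ5→J] = [3, 3, 8, 3]
r4 m[φ6→A] = [3, 8, 5, 5]
r4 m[φ7→E] = [5, 4, 9, 7]
r4 m[J→φ0] = [11, 11, 20, 15]
r4 m[J→φ1] = [8, 7, 20, 6]
r4 m[J→φ5] = [13, 12, 24, 15]
r4 m[P→φ2] = [0, 0, 0, 0]
r4 m[E→φ1] = [13, 5, 15, 13]
r4 m[E→φ2] = [14, 11, 19, 17]
r4 m[E→φ4] = [10, 10, 13, 11]
r4 m[E→φ7] = [11, 7, 10, 10]
r4 m[A→φ0] = [3, 8, 7, 11]
r4 m[A→φ3] = [7, 12, 9, 8]
r4 m[A→φ6] = [4, 4, 6, 9]
r5 m[φ0→J] = [5, 4, 12, 3]
r5 m[φ0→A] = [12, 12, 12, 11]
r5 m[φ1→J] = [8, 8, 12, 12]
r5 m[φ1→E] = [8, 10, 9, 7]
r5 m[φ2→P] = [14, 12, 15, 11]
r5 m[φ2→E] = [2, 0, 0, 0]
r5 m[φ3→A] = [0, 0, 2, 6]
r5 m[φ4→E] = [6, 1, 6, 6]
r5 m[φ5→J] = [3, 3, 8, 3]
r5 m[φ6→A] = [3, 8, 5, 5]
r5 m[φ7→E] = [5, 4, 9, 7]
r5 m[J→φ0] = [11, 11, 20, 15]
r5 m[J→φ1] = [8, 7, 20, 6]
r5 m[J→φ5] = [13, 12, 24, 15]
r5 m[P→φ2] = [0, 0, 0, 0]
r5 m[E→φ1] = [13, 5, 15, 13]
r5 m[E→φ2] = [14, 11, 19, 17]
r5 m[E→φ4] = [10, 10, 13, 11]
r5 m[E→φ7] = [11, 7, 10, 10]
r5 m[A→φ0] = [3, 8, 7, 11]
r5 m[A→φ3] = [7, 12, 9, 8]
r5 m[A→φ6] = [4, 4, 6, 9]
r6 m[φ0→J] = [5, 4, 12, 3]
r6 m[φ0→A] = [12, 12, 12, 11]
r6 m[φ1→J] = [8, 8, 12, 12]
r6 m[φ1→E] = [8, 10, 9, 7]
r6 m[φ2→P] = [14, 12, 15, 11]
r6 m[φ2→E] = [2, 0, 0, 0]
r6 m[φ3→A] = [0, 0, 2, 6]
r6 m[φ4→E] = [6, 1, 6, 6]
r6 m[φ5→J] = [3, 3, 8, 3]
r6 m[φ6→A] = [3, 8, 5, 5]
r6 m[φ7→E] = [5, 4, 9, 7]
r6 m[J→φ0] = [11, 11, 20, 15]
r6 m[J→φ1] = [8, 7, 20, 6]
r6 m[J→φ5] = [13, 12, 24, 15]
r6 m[P→φ2] = [0, 0, 0, 0]
r6 m[E→φ1] = [13, 5, 15, 13]
r6 m[E→φ2] = [19, 15, 24, 20]
r6 m[E→φ4] = [15, 14, 18, 14]
r6 m[E→φ7] = [16, 11, 15, 13]
r6 m[A→φ0] = [3, 8, 7, 11]
r6 m[A→φ3] = [15, 20, 17, 16]
r6 m[A→φ6] = [12, 12, 14, 17]
r7 m[φ0→J] = [5, 4, 12, 3]
r7 m[φ0→A] = [12, 12, 12, 11]
r7 m[φ1→J] = [8, 8, 12, 12]
r7 m[φ1→E] = [8, 10, 9, 7]
r7 m[φ2→P] = [18, 16, 19, 15]
r7 m[φ2→E] = [2, 0, 0, 0]
r7 m[φ3→A] = [0, 0, 2, 6]
r7 m[φ4→E] = [6, 1, 6, 6]
r7 m[φ5→J] = [3, 3, 8, 3]
r7 m[φ6→A] = [3, 8, 5, 5]
r7 m[φ7→E] = [5, 4, 9, 7]
r7 m[J→φ0] = [11, 11, 20, 15]
r7 m[J→φ1] = [8, 7, 20, 6]
r7 m[J→φ5] = [13, 12, 24, 15]
r7 m[P→φ2] = [0, 0, 0, 0]
r7 m[E→φ1] = [13, 5, 15, 13]
r7 m[E→φ2] = [19, 15, 24, 20]
r7 m[E→φ4] = [15, 14, 18, 14]
r7 m[E→φ7] = [16, 11, 15, 13]
r7 m[A→φ0] = [3, 8, 7, 11]
r7 m[A→φ3] = [15, 20, 17, 16]
r7 m[A→φ6] = [12, 12, 14, 17]
r8 m[φ0→J] = [5, 4, 12, 3]
r8 m[φ0→A] = [12, 12, 12, 11]
r8 m[φ1→J] = [8, 8, 12, 12]
r8 m[φ1→E] = [8, 10, 9, 7]
r8 m[φ2→P] = [18, 16, 19, 15]
r8 m[φ2→E] = [2, 0, 0, 0]
r8 m[φ3→A] = [0, 0, 2, 6]
r8 m[φ4→E] = [6, 1, 6, 6]
r8 m[φ5→J] = [3, 3, 8, 3]
r8 m[φ6→A] = [3, 8, 5, 5]
r8 m[φ7→E] = [5, 4, 9, 7]
r8 m[J→φ0] = [11, 11, 20, 15]
r8 m[J→φ1] = [8, 7, 20, 6]
r8 m[J→φ5] = [13, 12, 24, 15]
r8 m[P→φ2] = [0, 0, 0, 0]
r8 m[E→φ1] = [13, 5, 15, 13]
r8 m[E→φ2] = [19, 15, 24, 20]
r8 m[E→φ4] = [15, 14, 18, 14]
r8 m[E→φ7] = [16, 11, 15, 13]
r8 m[A→φ0] = [3, 8, 7, 11]
r8 m[A→φ3] = [15, 20, 17, 16]
r8 m[A→φ6] = [12, 12, 14, 17]
fixed point reached at round 8
traceback from J: (J=1, P=3, E=1, A=0), score=15

assignment: (J=1, P=3, E=1, A=0); score = 15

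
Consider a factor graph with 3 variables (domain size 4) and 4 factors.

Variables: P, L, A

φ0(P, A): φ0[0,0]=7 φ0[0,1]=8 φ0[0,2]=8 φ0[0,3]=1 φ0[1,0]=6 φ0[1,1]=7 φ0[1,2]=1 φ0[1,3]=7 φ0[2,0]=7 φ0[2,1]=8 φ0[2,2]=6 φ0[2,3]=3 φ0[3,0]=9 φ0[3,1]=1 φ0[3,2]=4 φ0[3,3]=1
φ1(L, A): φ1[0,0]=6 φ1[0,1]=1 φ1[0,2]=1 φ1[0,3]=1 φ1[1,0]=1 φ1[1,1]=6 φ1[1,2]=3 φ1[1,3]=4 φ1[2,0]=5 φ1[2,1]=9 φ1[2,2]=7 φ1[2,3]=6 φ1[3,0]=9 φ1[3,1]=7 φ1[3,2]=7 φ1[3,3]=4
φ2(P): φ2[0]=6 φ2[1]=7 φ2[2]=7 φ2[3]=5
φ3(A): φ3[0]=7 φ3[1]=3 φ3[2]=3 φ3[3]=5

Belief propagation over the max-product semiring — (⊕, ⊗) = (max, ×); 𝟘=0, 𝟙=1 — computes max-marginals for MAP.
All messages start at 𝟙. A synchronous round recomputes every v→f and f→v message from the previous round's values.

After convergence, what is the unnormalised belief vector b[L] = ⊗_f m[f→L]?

init: all messages = 𝟙 over 4 values
r1 m[φ0→P] = [8, 7, 8, 9]
r1 m[φ0→A] = [9, 8, 8, 7]
r1 m[φ1→L] = [6, 6, 9, 9]
r1 m[φ1→A] = [9, 9, 7, 6]
r1 m[φ2→P] = [6, 7, 7, 5]
r1 m[φ3→A] = [7, 3, 3, 5]
r1 m[P→φ0] = [1, 1, 1, 1]
r1 m[P→φ2] = [1, 1, 1, 1]
r1 m[L→φ1] = [1, 1, 1, 1]
r1 m[A→φ0] = [1, 1, 1, 1]
r1 m[A→φ1] = [1, 1, 1, 1]
r1 m[A→φ3] = [1, 1, 1, 1]
r2 m[φ0→P] = [8, 7, 8, 9]
r2 m[φ0→A] = [9, 8, 8, 7]
r2 m[φ1→L] = [6, 6, 9, 9]
r2 m[φ1→A] = [9, 9, 7, 6]
r2 m[φ2→P] = [6, 7, 7, 5]
r2 m[φ3→A] = [7, 3, 3, 5]
r2 m[P→φ0] = [6, 7, 7, 5]
r2 m[P→φ2] = [8, 7, 8, 9]
r2 m[L→φ1] = [1, 1, 1, 1]
r2 m[A→φ0] = [63, 27, 21, 30]
r2 m[A→φ1] = [63, 24, 24, 35]
r2 m[A→φ3] = [81, 72, 56, 42]
r3 m[φ0→P] = [441, 378, 441, 567]
r3 m[φ0→A] = [49, 56, 48, 49]
r3 m[φ1→L] = [378, 144, 315, 567]
r3 m[φ1→A] = [9, 9, 7, 6]
r3 m[φ2→P] = [6, 7, 7, 5]
r3 m[φ3→A] = [7, 3, 3, 5]
r3 m[P→φ0] = [6, 7, 7, 5]
r3 m[P→φ2] = [8, 7, 8, 9]
r3 m[L→φ1] = [1, 1, 1, 1]
r3 m[A→φ0] = [63, 27, 21, 30]
r3 m[A→φ1] = [63, 24, 24, 35]
r3 m[A→φ3] = [81, 72, 56, 42]
r4 m[φ0→P] = [441, 378, 441, 567]
r4 m[φ0→A] = [49, 56, 48, 49]
r4 m[φ1→L] = [378, 144, 315, 567]
r4 m[φ1→A] = [9, 9, 7, 6]
r4 m[φ2→P] = [6, 7, 7, 5]
r4 m[φ3→A] = [7, 3, 3, 5]
r4 m[P→φ0] = [6, 7, 7, 5]
r4 m[P→φ2] = [441, 378, 441, 567]
r4 m[L→φ1] = [1, 1, 1, 1]
r4 m[A→φ0] = [63, 27, 21, 30]
r4 m[A→φ1] = [343, 168, 144, 245]
r4 m[A→φ3] = [441, 504, 336, 294]
r5 m[φ0→P] = [441, 378, 441, 567]
r5 m[φ0→A] = [49, 56, 48, 49]
r5 m[φ1→L] = [2058, 1008, 1715, 3087]
r5 m[φ1→A] = [9, 9, 7, 6]
r5 m[φ2→P] = [6, 7, 7, 5]
r5 m[φ3→A] = [7, 3, 3, 5]
r5 m[P→φ0] = [6, 7, 7, 5]
r5 m[P→φ2] = [441, 378, 441, 567]
r5 m[L→φ1] = [1, 1, 1, 1]
r5 m[A→φ0] = [63, 27, 21, 30]
r5 m[A→φ1] = [343, 168, 144, 245]
r5 m[A→φ3] = [441, 504, 336, 294]
r6 m[φ0→P] = [441, 378, 441, 567]
r6 m[φ0→A] = [49, 56, 48, 49]
r6 m[φ1→L] = [2058, 1008, 1715, 3087]
r6 m[φ1→A] = [9, 9, 7, 6]
r6 m[φ2→P] = [6, 7, 7, 5]
r6 m[φ3→A] = [7, 3, 3, 5]
r6 m[P→φ0] = [6, 7, 7, 5]
r6 m[P→φ2] = [441, 378, 441, 567]
r6 m[L→φ1] = [1, 1, 1, 1]
r6 m[A→φ0] = [63, 27, 21, 30]
r6 m[A→φ1] = [343, 168, 144, 245]
r6 m[A→φ3] = [441, 504, 336, 294]
fixed point reached at round 6
b[L] = ⊗ incoming = [2058, 1008, 1715, 3087]

b[L] = [2058, 1008, 1715, 3087]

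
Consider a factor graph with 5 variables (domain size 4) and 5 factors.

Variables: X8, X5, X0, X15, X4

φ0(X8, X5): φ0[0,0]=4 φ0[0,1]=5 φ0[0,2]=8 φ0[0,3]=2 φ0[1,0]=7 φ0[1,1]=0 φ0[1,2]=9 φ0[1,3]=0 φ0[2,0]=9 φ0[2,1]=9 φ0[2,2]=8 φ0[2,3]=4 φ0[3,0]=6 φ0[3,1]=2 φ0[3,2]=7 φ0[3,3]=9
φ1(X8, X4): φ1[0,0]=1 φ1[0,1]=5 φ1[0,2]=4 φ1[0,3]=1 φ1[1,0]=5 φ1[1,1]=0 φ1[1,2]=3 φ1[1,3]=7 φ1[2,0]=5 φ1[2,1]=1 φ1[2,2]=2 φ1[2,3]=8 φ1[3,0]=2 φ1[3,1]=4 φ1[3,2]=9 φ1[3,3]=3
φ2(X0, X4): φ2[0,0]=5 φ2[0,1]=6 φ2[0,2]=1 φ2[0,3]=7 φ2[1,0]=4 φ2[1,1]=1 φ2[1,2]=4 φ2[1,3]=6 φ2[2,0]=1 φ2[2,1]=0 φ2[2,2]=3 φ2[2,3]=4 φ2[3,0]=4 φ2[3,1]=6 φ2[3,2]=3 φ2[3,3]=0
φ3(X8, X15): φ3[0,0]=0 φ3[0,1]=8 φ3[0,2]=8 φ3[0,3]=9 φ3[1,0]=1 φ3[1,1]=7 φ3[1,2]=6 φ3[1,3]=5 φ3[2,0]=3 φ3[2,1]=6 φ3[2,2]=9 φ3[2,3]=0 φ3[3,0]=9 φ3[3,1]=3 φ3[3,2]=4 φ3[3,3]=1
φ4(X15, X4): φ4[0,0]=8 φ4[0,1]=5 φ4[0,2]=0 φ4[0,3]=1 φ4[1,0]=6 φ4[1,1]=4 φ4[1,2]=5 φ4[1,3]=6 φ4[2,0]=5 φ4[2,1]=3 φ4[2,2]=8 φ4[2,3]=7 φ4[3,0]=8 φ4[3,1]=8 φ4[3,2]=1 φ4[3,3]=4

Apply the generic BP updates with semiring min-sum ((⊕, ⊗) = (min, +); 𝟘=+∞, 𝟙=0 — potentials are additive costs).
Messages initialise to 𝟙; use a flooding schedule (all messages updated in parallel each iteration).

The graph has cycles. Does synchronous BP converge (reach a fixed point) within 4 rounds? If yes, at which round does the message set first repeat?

NOT CONVERGED within 4 rounds

init: all messages = 𝟙 over 4 values
r1 m[φ0→X8] = [2, 0, 4, 2]
r1 m[φ0→X5] = [4, 0, 7, 0]
r1 m[φ1→X8] = [1, 0, 1, 2]
r1 m[φ1→X4] = [1, 0, 2, 1]
r1 m[φ2→X0] = [1, 1, 0, 0]
r1 m[φ2→X4] = [1, 0, 1, 0]
r1 m[φ3→X8] = [0, 1, 0, 1]
r1 m[φ3→X15] = [0, 3, 4, 0]
r1 m[φ4→X15] = [0, 4, 3, 1]
r1 m[φ4→X4] = [5, 3, 0, 1]
r1 m[X8→φ0] = [0, 0, 0, 0]
r1 m[X8→φ1] = [0, 0, 0, 0]
r1 m[X8→φ3] = [0, 0, 0, 0]
r1 m[X5→φ0] = [0, 0, 0, 0]
r1 m[X0→φ2] = [0, 0, 0, 0]
r1 m[X15→φ3] = [0, 0, 0, 0]
r1 m[X15→φ4] = [0, 0, 0, 0]
r1 m[X4→φ1] = [0, 0, 0, 0]
r1 m[X4→φ2] = [0, 0, 0, 0]
r1 m[X4→φ4] = [0, 0, 0, 0]
r2 m[φ0→X8] = [2, 0, 4, 2]
r2 m[φ0→X5] = [4, 0, 7, 0]
r2 m[φ1→X8] = [1, 0, 1, 2]
r2 m[φ1→X4] = [1, 0, 2, 1]
r2 m[φ2→X0] = [1, 1, 0, 0]
r2 m[φ2→X4] = [1, 0, 1, 0]
r2 m[φ3→X8] = [0, 1, 0, 1]
r2 m[φ3→X15] = [0, 3, 4, 0]
r2 m[φ4→X15] = [0, 4, 3, 1]
r2 m[φ4→X4] = [5, 3, 0, 1]
r2 m[X8→φ0] = [1, 1, 1, 3]
r2 m[X8→φ1] = [2, 1, 4, 3]
r2 m[X8→φ3] = [3, 0, 5, 4]
r2 m[X5→φ0] = [0, 0, 0, 0]
r2 m[X0→φ2] = [0, 0, 0, 0]
r2 m[X15→φ3] = [0, 4, 3, 1]
r2 m[X15→φ4] = [0, 3, 4, 0]
r2 m[X4→φ1] = [6, 3, 1, 1]
r2 m[X4→φ2] = [6, 3, 2, 2]
r2 m[X4→φ4] = [2, 0, 3, 1]
r3 m[φ0→X8] = [2, 0, 4, 2]
r3 m[φ0→X5] = [5, 1, 9, 1]
r3 m[φ1→X8] = [2, 3, 3, 4]
r3 m[φ1→X4] = [3, 1, 4, 3]
r3 m[φ2→X0] = [3, 4, 3, 2]
r3 m[φ2→X4] = [1, 0, 1, 0]
r3 m[φ3→X8] = [0, 1, 1, 2]
r3 m[φ3→X15] = [1, 7, 6, 5]
r3 m[φ4→X15] = [2, 4, 3, 4]
r3 m[φ4→X4] = [8, 5, 0, 1]
r3 m[X8→φ0] = [1, 1, 1, 3]
r3 m[X8→φ1] = [2, 1, 4, 3]
r3 m[X8→φ3] = [3, 0, 5, 4]
r3 m[X5→φ0] = [0, 0, 0, 0]
r3 m[X0→φ2] = [0, 0, 0, 0]
r3 m[X15→φ3] = [0, 4, 3, 1]
r3 m[X15→φ4] = [0, 3, 4, 0]
r3 m[X4→φ1] = [6, 3, 1, 1]
r3 m[X4→φ2] = [6, 3, 2, 2]
r3 m[X4→φ4] = [2, 0, 3, 1]
r4 m[φ0→X8] = [2, 0, 4, 2]
r4 m[φ0→X5] = [5, 1, 9, 1]
r4 m[φ1→X8] = [2, 3, 3, 4]
r4 m[φ1→X4] = [3, 1, 4, 3]
r4 m[φ2→X0] = [3, 4, 3, 2]
r4 m[φ2→X4] = [1, 0, 1, 0]
r4 m[φ3→X8] = [0, 1, 1, 2]
r4 m[φ3→X15] = [1, 7, 6, 5]
r4 m[φ4→X15] = [2, 4, 3, 4]
r4 m[φ4→X4] = [8, 5, 0, 1]
r4 m[X8→φ0] = [2, 4, 4, 6]
r4 m[X8→φ1] = [2, 1, 5, 4]
r4 m[X8→φ3] = [4, 3, 7, 6]
r4 m[X5→φ0] = [0, 0, 0, 0]
r4 m[X0→φ2] = [0, 0, 0, 0]
r4 m[X15→φ3] = [2, 4, 3, 4]
r4 m[X15→φ4] = [1, 7, 6, 5]
r4 m[X4→φ1] = [9, 5, 1, 1]
r4 m[X4→φ2] = [11, 6, 4, 4]
r4 m[X4→φ4] = [4, 1, 5, 3]
no fixed point within 4 rounds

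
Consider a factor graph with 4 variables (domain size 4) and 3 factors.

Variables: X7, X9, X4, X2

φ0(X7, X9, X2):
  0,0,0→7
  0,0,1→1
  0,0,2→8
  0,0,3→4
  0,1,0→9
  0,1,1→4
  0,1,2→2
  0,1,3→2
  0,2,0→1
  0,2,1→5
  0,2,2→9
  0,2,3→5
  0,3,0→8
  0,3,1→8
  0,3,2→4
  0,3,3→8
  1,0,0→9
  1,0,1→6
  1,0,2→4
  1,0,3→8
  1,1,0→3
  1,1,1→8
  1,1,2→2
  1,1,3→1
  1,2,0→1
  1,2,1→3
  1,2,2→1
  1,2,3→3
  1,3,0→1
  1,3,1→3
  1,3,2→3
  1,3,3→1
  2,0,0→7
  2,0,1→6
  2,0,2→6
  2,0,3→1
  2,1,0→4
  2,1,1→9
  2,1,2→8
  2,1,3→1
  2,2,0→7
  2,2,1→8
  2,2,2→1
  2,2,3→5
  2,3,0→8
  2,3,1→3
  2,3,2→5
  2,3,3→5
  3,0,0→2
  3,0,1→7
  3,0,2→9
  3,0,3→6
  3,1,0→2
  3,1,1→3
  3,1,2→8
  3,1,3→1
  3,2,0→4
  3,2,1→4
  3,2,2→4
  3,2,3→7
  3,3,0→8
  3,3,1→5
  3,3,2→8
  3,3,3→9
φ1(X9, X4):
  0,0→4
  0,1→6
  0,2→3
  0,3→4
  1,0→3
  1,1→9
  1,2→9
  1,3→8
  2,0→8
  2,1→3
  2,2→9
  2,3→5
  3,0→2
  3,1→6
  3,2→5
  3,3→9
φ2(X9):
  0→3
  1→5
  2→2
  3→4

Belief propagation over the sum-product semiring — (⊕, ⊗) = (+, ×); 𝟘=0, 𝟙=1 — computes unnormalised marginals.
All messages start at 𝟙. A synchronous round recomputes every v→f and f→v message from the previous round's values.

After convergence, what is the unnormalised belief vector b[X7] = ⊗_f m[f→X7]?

init: all messages = 𝟙 over 4 values
r1 m[φ0→X7] = [85, 57, 84, 87]
r1 m[φ0→X9] = [91, 67, 68, 87]
r1 m[φ0→X2] = [81, 83, 82, 67]
r1 m[φ1→X9] = [17, 29, 25, 22]
r1 m[φ1→X4] = [17, 24, 26, 26]
r1 m[φ2→X9] = [3, 5, 2, 4]
r1 m[X7→φ0] = [1, 1, 1, 1]
r1 m[X9→φ0] = [1, 1, 1, 1]
r1 m[X9→φ1] = [1, 1, 1, 1]
r1 m[X9→φ2] = [1, 1, 1, 1]
r1 m[X4→φ1] = [1, 1, 1, 1]
r1 m[X2→φ0] = [1, 1, 1, 1]
r2 m[φ0→X7] = [85, 57, 84, 87]
r2 m[φ0→X9] = [91, 67, 68, 87]
r2 m[φ0→X2] = [81, 83, 82, 67]
r2 m[φ1→X9] = [17, 29, 25, 22]
r2 m[φ1→X4] = [17, 24, 26, 26]
r2 m[φ2→X9] = [3, 5, 2, 4]
r2 m[X7→φ0] = [1, 1, 1, 1]
r2 m[X9→φ0] = [51, 145, 50, 88]
r2 m[X9→φ1] = [273, 335, 136, 348]
r2 m[X9→φ2] = [1547, 1943, 1700, 1914]
r2 m[X4→φ1] = [1, 1, 1, 1]
r2 m[X2→φ0] = [1, 1, 1, 1]
r3 m[φ0→X7] = [6949, 4511, 7108, 6844]
r3 m[φ0→X9] = [91, 67, 68, 87]
r3 m[φ0→X2] = [6735, 7172, 6787, 4718]
r3 m[φ1→X9] = [17, 29, 25, 22]
r3 m[φ1→X4] = [3881, 7149, 6798, 7584]
r3 m[φ2→X9] = [3, 5, 2, 4]
r3 m[X7→φ0] = [1, 1, 1, 1]
r3 m[X9→φ0] = [51, 145, 50, 88]
r3 m[X9→φ1] = [273, 335, 136, 348]
r3 m[X9→φ2] = [1547, 1943, 1700, 1914]
r3 m[X4→φ1] = [1, 1, 1, 1]
r3 m[X2→φ0] = [1, 1, 1, 1]
r4 m[φ0→X7] = [6949, 4511, 7108, 6844]
r4 m[φ0→X9] = [91, 67, 68, 87]
r4 m[φ0→X2] = [6735, 7172, 6787, 4718]
r4 m[φ1→X9] = [17, 29, 25, 22]
r4 m[φ1→X4] = [3881, 7149, 6798, 7584]
r4 m[φ2→X9] = [3, 5, 2, 4]
r4 m[X7→φ0] = [1, 1, 1, 1]
r4 m[X9→φ0] = [51, 145, 50, 88]
r4 m[X9→φ1] = [273, 335, 136, 348]
r4 m[X9→φ2] = [1547, 1943, 1700, 1914]
r4 m[X4→φ1] = [1, 1, 1, 1]
r4 m[X2→φ0] = [1, 1, 1, 1]
fixed point reached at round 4
b[X7] = ⊗ incoming = [6949, 4511, 7108, 6844]

b[X7] = [6949, 4511, 7108, 6844]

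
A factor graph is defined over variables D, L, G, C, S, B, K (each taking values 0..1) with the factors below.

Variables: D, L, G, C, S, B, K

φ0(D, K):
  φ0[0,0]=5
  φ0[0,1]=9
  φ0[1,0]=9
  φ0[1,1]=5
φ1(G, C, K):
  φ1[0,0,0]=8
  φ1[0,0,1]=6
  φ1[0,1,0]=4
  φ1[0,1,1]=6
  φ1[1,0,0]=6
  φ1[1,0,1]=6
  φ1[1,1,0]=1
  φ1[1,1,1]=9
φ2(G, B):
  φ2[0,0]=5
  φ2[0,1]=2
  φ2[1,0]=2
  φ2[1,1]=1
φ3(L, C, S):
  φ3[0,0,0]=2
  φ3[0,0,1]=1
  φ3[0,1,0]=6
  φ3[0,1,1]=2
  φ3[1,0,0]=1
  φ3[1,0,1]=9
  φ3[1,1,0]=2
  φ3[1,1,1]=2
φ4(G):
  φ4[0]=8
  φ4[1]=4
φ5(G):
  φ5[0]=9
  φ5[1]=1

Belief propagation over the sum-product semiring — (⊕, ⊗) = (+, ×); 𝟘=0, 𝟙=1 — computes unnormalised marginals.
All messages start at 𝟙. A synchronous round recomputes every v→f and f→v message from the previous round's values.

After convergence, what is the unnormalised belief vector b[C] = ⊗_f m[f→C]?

init: all messages = 𝟙 over 2 values
r1 m[φ0→D] = [14, 14]
r1 m[φ0→K] = [14, 14]
r1 m[φ1→G] = [24, 22]
r1 m[φ1→C] = [26, 20]
r1 m[φ1→K] = [19, 27]
r1 m[φ2→G] = [7, 3]
r1 m[φ2→B] = [7, 3]
r1 m[φ3→L] = [11, 14]
r1 m[φ3→C] = [13, 12]
r1 m[φ3→S] = [11, 14]
r1 m[φ4→G] = [8, 4]
r1 m[φ5→G] = [9, 1]
r1 m[D→φ0] = [1, 1]
r1 m[L→φ3] = [1, 1]
r1 m[G→φ1] = [1, 1]
r1 m[G→φ2] = [1, 1]
r1 m[G→φ4] = [1, 1]
r1 m[G→φ5] = [1, 1]
r1 m[C→φ1] = [1, 1]
r1 m[C→φ3] = [1, 1]
r1 m[S→φ3] = [1, 1]
r1 m[B→φ2] = [1, 1]
r1 m[K→φ0] = [1, 1]
r1 m[K→φ1] = [1, 1]
r2 m[φ0→D] = [14, 14]
r2 m[φ0→K] = [14, 14]
r2 m[φ1→G] = [24, 22]
r2 m[φ1→C] = [26, 20]
r2 m[φ1→K] = [19, 27]
r2 m[φ2→G] = [7, 3]
r2 m[φ2→B] = [7, 3]
r2 m[φ3→L] = [11, 14]
r2 m[φ3→C] = [13, 12]
r2 m[φ3→S] = [11, 14]
r2 m[φ4→G] = [8, 4]
r2 m[φ5→G] = [9, 1]
r2 m[D→φ0] = [1, 1]
r2 m[L→φ3] = [1, 1]
r2 m[G→φ1] = [504, 12]
r2 m[G→φ2] = [1728, 88]
r2 m[G→φ4] = [1512, 66]
r2 m[G→φ5] = [1344, 264]
r2 m[C→φ1] = [13, 12]
r2 m[C→φ3] = [26, 20]
r2 m[S→φ3] = [1, 1]
r2 m[B→φ2] = [1, 1]
r2 m[K→φ0] = [19, 27]
r2 m[K→φ1] = [14, 14]
r3 m[φ0→D] = [338, 306]
r3 m[φ0→K] = [14, 14]
r3 m[φ1→G] = [4228, 3864]
r3 m[φ1→C] = [100800, 72240]
r3 m[φ1→K] = [77688, 77832]
r3 m[φ2→G] = [7, 3]
r3 m[φ2→B] = [8816, 3544]
r3 m[φ3→L] = [238, 340]
r3 m[φ3→C] = [13, 12]
r3 m[φ3→S] = [238, 340]
r3 m[φ4→G] = [8, 4]
r3 m[φ5→G] = [9, 1]
r3 m[D→φ0] = [1, 1]
r3 m[L→φ3] = [1, 1]
r3 m[G→φ1] = [504, 12]
r3 m[G→φ2] = [1728, 88]
r3 m[G→φ4] = [1512, 66]
r3 m[G→φ5] = [1344, 264]
r3 m[C→φ1] = [13, 12]
r3 m[C→φ3] = [26, 20]
r3 m[S→φ3] = [1, 1]
r3 m[B→φ2] = [1, 1]
r3 m[K→φ0] = [19, 27]
r3 m[K→φ1] = [14, 14]
r4 m[φ0→D] = [338, 306]
r4 m[φ0→K] = [14, 14]
r4 m[φ1→G] = [4228, 3864]
r4 m[φ1→C] = [100800, 72240]
r4 m[φ1→K] = [77688, 77832]
r4 m[φ2→G] = [7, 3]
r4 m[φ2→B] = [8816, 3544]
r4 m[φ3→L] = [238, 340]
r4 m[φ3→C] = [13, 12]
r4 m[φ3→S] = [238, 340]
r4 m[φ4→G] = [8, 4]
r4 m[φ5→G] = [9, 1]
r4 m[D→φ0] = [1, 1]
r4 m[L→φ3] = [1, 1]
r4 m[G→φ1] = [504, 12]
r4 m[G→φ2] = [304416, 15456]
r4 m[G→φ4] = [266364, 11592]
r4 m[G→φ5] = [236768, 46368]
r4 m[C→φ1] = [13, 12]
r4 m[C→φ3] = [100800, 72240]
r4 m[S→φ3] = [1, 1]
r4 m[B→φ2] = [1, 1]
r4 m[K→φ0] = [77688, 77832]
r4 m[K→φ1] = [14, 14]
r5 m[φ0→D] = [1088928, 1088352]
r5 m[φ0→K] = [14, 14]
r5 m[φ1→G] = [4228, 3864]
r5 m[φ1→C] = [100800, 72240]
r5 m[φ1→K] = [77688, 77832]
r5 m[φ2→G] = [7, 3]
r5 m[φ2→B] = [1552992, 624288]
r5 m[φ3→L] = [880320, 1296960]
r5 m[φ3→C] = [13, 12]
r5 m[φ3→S] = [880320, 1296960]
r5 m[φ4→G] = [8, 4]
r5 m[φ5→G] = [9, 1]
r5 m[D→φ0] = [1, 1]
r5 m[L→φ3] = [1, 1]
r5 m[G→φ1] = [504, 12]
r5 m[G→φ2] = [304416, 15456]
r5 m[G→φ4] = [266364, 11592]
r5 m[G→φ5] = [236768, 46368]
r5 m[C→φ1] = [13, 12]
r5 m[C→φ3] = [100800, 72240]
r5 m[S→φ3] = [1, 1]
r5 m[B→φ2] = [1, 1]
r5 m[K→φ0] = [77688, 77832]
r5 m[K→φ1] = [14, 14]
r6 m[φ0→D] = [1088928, 1088352]
r6 m[φ0→K] = [14, 14]
r6 m[φ1→G] = [4228, 3864]
r6 m[φ1→C] = [100800, 72240]
r6 m[φ1→K] = [77688, 77832]
r6 m[φ2→G] = [7, 3]
r6 m[φ2→B] = [1552992, 624288]
r6 m[φ3→L] = [880320, 1296960]
r6 m[φ3→C] = [13, 12]
r6 m[φ3→S] = [880320, 1296960]
r6 m[φ4→G] = [8, 4]
r6 m[φ5→G] = [9, 1]
r6 m[D→φ0] = [1, 1]
r6 m[L→φ3] = [1, 1]
r6 m[G→φ1] = [504, 12]
r6 m[G→φ2] = [304416, 15456]
r6 m[G→φ4] = [266364, 11592]
r6 m[G→φ5] = [236768, 46368]
r6 m[C→φ1] = [13, 12]
r6 m[C→φ3] = [100800, 72240]
r6 m[S→φ3] = [1, 1]
r6 m[B→φ2] = [1, 1]
r6 m[K→φ0] = [77688, 77832]
r6 m[K→φ1] = [14, 14]
fixed point reached at round 6
b[C] = ⊗ incoming = [1310400, 866880]

b[C] = [1310400, 866880]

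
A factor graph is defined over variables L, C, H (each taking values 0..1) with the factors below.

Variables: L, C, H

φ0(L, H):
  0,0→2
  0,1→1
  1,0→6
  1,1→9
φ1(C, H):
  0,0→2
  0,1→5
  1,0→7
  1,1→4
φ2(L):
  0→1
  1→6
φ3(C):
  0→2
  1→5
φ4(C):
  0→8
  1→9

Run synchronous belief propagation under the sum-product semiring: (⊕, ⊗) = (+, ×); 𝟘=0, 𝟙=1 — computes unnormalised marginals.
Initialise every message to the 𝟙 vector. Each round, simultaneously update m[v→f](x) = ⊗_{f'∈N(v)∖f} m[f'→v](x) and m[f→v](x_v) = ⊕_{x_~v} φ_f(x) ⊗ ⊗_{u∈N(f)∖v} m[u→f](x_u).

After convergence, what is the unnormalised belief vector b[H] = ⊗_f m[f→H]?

init: all messages = 𝟙 over 2 values
r1 m[φ0→L] = [3, 15]
r1 m[φ0→H] = [8, 10]
r1 m[φ1→C] = [7, 11]
r1 m[φ1→H] = [9, 9]
r1 m[φ2→L] = [1, 6]
r1 m[φ3→C] = [2, 5]
r1 m[φ4→C] = [8, 9]
r1 m[L→φ0] = [1, 1]
r1 m[L→φ2] = [1, 1]
r1 m[C→φ1] = [1, 1]
r1 m[C→φ3] = [1, 1]
r1 m[C→φ4] = [1, 1]
r1 m[H→φ0] = [1, 1]
r1 m[H→φ1] = [1, 1]
r2 m[φ0→L] = [3, 15]
r2 m[φ0→H] = [8, 10]
r2 m[φ1→C] = [7, 11]
r2 m[φ1→H] = [9, 9]
r2 m[φ2→L] = [1, 6]
r2 m[φ3→C] = [2, 5]
r2 m[φ4→C] = [8, 9]
r2 m[L→φ0] = [1, 6]
r2 m[L→φ2] = [3, 15]
r2 m[C→φ1] = [16, 45]
r2 m[C→φ3] = [56, 99]
r2 m[C→φ4] = [14, 55]
r2 m[H→φ0] = [9, 9]
r2 m[H→φ1] = [8, 10]
r3 m[φ0→L] = [27, 135]
r3 m[φ0→H] = [38, 55]
r3 m[φ1→C] = [66, 96]
r3 m[φ1→H] = [347, 260]
r3 m[φ2→L] = [1, 6]
r3 m[φ3→C] = [2, 5]
r3 m[φ4→C] = [8, 9]
r3 m[L→φ0] = [1, 6]
r3 m[L→φ2] = [3, 15]
r3 m[C→φ1] = [16, 45]
r3 m[C→φ3] = [56, 99]
r3 m[C→φ4] = [14, 55]
r3 m[H→φ0] = [9, 9]
r3 m[H→φ1] = [8, 10]
r4 m[φ0→L] = [27, 135]
r4 m[φ0→H] = [38, 55]
r4 m[φ1→C] = [66, 96]
r4 m[φ1→H] = [347, 260]
r4 m[φ2→L] = [1, 6]
r4 m[φ3→C] = [2, 5]
r4 m[φ4→C] = [8, 9]
r4 m[L→φ0] = [1, 6]
r4 m[L→φ2] = [27, 135]
r4 m[C→φ1] = [16, 45]
r4 m[C→φ3] = [528, 864]
r4 m[C→φ4] = [132, 480]
r4 m[H→φ0] = [347, 260]
r4 m[H→φ1] = [38, 55]
r5 m[φ0→L] = [954, 4422]
r5 m[φ0→H] = [38, 55]
r5 m[φ1→C] = [351, 486]
r5 m[φ1→H] = [347, 260]
r5 m[φ2→L] = [1, 6]
r5 m[φ3→C] = [2, 5]
r5 m[φ4→C] = [8, 9]
r5 m[L→φ0] = [1, 6]
r5 m[L→φ2] = [27, 135]
r5 m[C→φ1] = [16, 45]
r5 m[C→φ3] = [528, 864]
r5 m[C→φ4] = [132, 480]
r5 m[H→φ0] = [347, 260]
r5 m[H→φ1] = [38, 55]
r6 m[φ0→L] = [954, 4422]
r6 m[φ0→H] = [38, 55]
r6 m[φ1→C] = [351, 486]
r6 m[φ1→H] = [347, 260]
r6 m[φ2→L] = [1, 6]
r6 m[φ3→C] = [2, 5]
r6 m[φ4→C] = [8, 9]
r6 m[L→φ0] = [1, 6]
r6 m[L→φ2] = [954, 4422]
r6 m[C→φ1] = [16, 45]
r6 m[C→φ3] = [2808, 4374]
r6 m[C→φ4] = [702, 2430]
r6 m[H→φ0] = [347, 260]
r6 m[H→φ1] = [38, 55]
r7 m[φ0→L] = [954, 4422]
r7 m[φ0→H] = [38, 55]
r7 m[φ1→C] = [351, 486]
r7 m[φ1→H] = [347, 260]
r7 m[φ2→L] = [1, 6]
r7 m[φ3→C] = [2, 5]
r7 m[φ4→C] = [8, 9]
r7 m[L→φ0] = [1, 6]
r7 m[L→φ2] = [954, 4422]
r7 m[C→φ1] = [16, 45]
r7 m[C→φ3] = [2808, 4374]
r7 m[C→φ4] = [702, 2430]
r7 m[H→φ0] = [347, 260]
r7 m[H→φ1] = [38, 55]
fixed point reached at round 7
b[H] = ⊗ incoming = [13186, 14300]

b[H] = [13186, 14300]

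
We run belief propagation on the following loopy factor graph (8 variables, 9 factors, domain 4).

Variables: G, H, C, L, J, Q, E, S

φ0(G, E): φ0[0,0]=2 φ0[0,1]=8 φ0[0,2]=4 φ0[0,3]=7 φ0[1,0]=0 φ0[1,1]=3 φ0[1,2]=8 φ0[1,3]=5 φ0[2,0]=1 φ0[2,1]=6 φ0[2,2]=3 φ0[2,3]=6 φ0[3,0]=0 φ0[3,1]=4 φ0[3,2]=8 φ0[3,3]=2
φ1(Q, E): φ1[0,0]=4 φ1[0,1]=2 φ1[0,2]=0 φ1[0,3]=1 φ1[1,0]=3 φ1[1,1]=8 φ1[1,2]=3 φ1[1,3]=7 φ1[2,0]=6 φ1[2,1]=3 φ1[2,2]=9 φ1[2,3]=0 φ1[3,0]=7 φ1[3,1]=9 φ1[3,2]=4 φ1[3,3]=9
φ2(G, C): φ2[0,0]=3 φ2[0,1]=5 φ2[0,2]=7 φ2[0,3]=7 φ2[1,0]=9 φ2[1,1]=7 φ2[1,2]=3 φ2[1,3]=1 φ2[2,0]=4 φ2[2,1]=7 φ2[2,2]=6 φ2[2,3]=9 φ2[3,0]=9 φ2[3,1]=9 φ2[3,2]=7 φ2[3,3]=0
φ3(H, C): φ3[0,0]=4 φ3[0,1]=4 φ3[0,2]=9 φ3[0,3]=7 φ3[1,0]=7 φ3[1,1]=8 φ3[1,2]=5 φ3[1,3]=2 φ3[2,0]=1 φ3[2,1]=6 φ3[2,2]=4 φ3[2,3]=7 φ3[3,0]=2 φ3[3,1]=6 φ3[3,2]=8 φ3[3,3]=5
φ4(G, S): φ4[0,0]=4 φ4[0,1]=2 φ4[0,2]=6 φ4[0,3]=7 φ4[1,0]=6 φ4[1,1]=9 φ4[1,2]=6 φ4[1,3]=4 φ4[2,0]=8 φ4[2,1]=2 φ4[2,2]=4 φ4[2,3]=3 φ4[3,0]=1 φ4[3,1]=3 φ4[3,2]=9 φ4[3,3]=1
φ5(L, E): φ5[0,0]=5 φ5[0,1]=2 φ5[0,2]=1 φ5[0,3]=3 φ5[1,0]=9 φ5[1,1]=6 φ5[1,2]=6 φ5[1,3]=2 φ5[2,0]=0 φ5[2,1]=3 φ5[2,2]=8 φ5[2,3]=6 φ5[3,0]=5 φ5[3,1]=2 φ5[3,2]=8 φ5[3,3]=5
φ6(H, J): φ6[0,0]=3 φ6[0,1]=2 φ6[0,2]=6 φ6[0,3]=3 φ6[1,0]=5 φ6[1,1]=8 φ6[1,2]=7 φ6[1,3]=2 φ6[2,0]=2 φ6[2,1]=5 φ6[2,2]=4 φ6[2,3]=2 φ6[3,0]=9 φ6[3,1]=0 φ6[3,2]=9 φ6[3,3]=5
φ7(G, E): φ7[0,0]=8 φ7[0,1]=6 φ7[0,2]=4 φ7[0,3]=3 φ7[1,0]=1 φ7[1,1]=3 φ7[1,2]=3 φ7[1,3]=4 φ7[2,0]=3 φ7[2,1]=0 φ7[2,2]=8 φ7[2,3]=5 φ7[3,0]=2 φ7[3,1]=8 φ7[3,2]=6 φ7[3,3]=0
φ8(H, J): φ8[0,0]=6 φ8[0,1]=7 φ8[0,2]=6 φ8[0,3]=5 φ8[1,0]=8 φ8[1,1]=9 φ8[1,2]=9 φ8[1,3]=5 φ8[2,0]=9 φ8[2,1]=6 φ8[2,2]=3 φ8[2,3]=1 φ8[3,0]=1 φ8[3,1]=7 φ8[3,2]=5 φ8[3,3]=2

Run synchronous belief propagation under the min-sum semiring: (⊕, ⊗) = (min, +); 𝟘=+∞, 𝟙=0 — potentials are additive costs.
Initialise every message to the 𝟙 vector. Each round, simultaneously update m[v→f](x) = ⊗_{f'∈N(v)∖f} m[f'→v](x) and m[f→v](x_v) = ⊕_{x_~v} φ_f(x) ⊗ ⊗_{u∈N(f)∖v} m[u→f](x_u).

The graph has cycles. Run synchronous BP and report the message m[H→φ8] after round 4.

init: all messages = 𝟙 over 4 values
r1 m[φ0→G] = [2, 0, 1, 0]
r1 m[φ0→E] = [0, 3, 3, 2]
r1 m[φ1→Q] = [0, 3, 0, 4]
r1 m[φ1→E] = [3, 2, 0, 0]
r1 m[φ2→G] = [3, 1, 4, 0]
r1 m[φ2→C] = [3, 5, 3, 0]
r1 m[φ3→H] = [4, 2, 1, 2]
r1 m[φ3→C] = [1, 4, 4, 2]
r1 m[φ4→G] = [2, 4, 2, 1]
r1 m[φ4→S] = [1, 2, 4, 1]
r1 m[φ5→L] = [1, 2, 0, 2]
r1 m[φ5→E] = [0, 2, 1, 2]
r1 m[φ6→H] = [2, 2, 2, 0]
r1 m[φ6→J] = [2, 0, 4, 2]
r1 m[φ7→G] = [3, 1, 0, 0]
r1 m[φ7→E] = [1, 0, 3, 0]
r1 m[φ8→H] = [5, 5, 1, 1]
r1 m[φ8→J] = [1, 6, 3, 1]
r1 m[G→φ0] = [0, 0, 0, 0]
r1 m[G→φ2] = [0, 0, 0, 0]
r1 m[G→φ4] = [0, 0, 0, 0]
r1 m[G→φ7] = [0, 0, 0, 0]
r1 m[H→φ3] = [0, 0, 0, 0]
r1 m[H→φ6] = [0, 0, 0, 0]
r1 m[H→φ8] = [0, 0, 0, 0]
r1 m[C→φ2] = [0, 0, 0, 0]
r1 m[C→φ3] = [0, 0, 0, 0]
r1 m[L→φ5] = [0, 0, 0, 0]
r1 m[J→φ6] = [0, 0, 0, 0]
r1 m[J→φ8] = [0, 0, 0, 0]
r1 m[Q→φ1] = [0, 0, 0, 0]
r1 m[E→φ0] = [0, 0, 0, 0]
r1 m[E→φ1] = [0, 0, 0, 0]
r1 m[E→φ5] = [0, 0, 0, 0]
r1 m[E→φ7] = [0, 0, 0, 0]
r1 m[S→φ4] = [0, 0, 0, 0]
r2 m[φ0→G] = [2, 0, 1, 0]
r2 m[φ0→E] = [0, 3, 3, 2]
r2 m[φ1→Q] = [0, 3, 0, 4]
r2 m[φ1→E] = [3, 2, 0, 0]
r2 m[φ2→G] = [3, 1, 4, 0]
r2 m[φ2→C] = [3, 5, 3, 0]
r2 m[φ3→H] = [4, 2, 1, 2]
r2 m[φ3→C] = [1, 4, 4, 2]
r2 m[φ4→G] = [2, 4, 2, 1]
r2 m[φ4→S] = [1, 2, 4, 1]
r2 m[φ5→L] = [1, 2, 0, 2]
r2 m[φ5→E] = [0, 2, 1, 2]
r2 m[φ6→H] = [2, 2, 2, 0]
r2 m[φ6→J] = [2, 0, 4, 2]
r2 m[φ7→G] = [3, 1, 0, 0]
r2 m[φ7→E] = [1, 0, 3, 0]
r2 m[φ8→H] = [5, 5, 1, 1]
r2 m[φ8→J] = [1, 6, 3, 1]
r2 m[G→φ0] = [8, 6, 6, 1]
r2 m[G→φ2] = [7, 5, 3, 1]
r2 m[G→φ4] = [8, 2, 5, 0]
r2 m[G→φ7] = [7, 5, 7, 1]
r2 m[H→φ3] = [7, 7, 3, 1]
r2 m[H→φ6] = [9, 7, 2, 3]
r2 m[H→φ8] = [6, 4, 3, 2]
r2 m[C→φ2] = [1, 4, 4, 2]
r2 m[C→φ3] = [3, 5, 3, 0]
r2 m[L→φ5] = [0, 0, 0, 0]
r2 m[J→φ6] = [1, 6, 3, 1]
r2 m[J→φ8] = [2, 0, 4, 2]
r2 m[Q→φ1] = [0, 0, 0, 0]
r2 m[E→φ0] = [4, 4, 4, 2]
r2 m[E→φ1] = [1, 5, 7, 4]
r2 m[E→φ5] = [4, 5, 6, 2]
r2 m[E→φ7] = [3, 7, 4, 4]
r2 m[S→φ4] = [0, 0, 0, 0]
r3 m[φ0→G] = [6, 4, 5, 4]
r3 m[φ0→E] = [1, 5, 9, 3]
r3 m[φ1→Q] = [5, 4, 4, 8]
r3 m[φ1→E] = [3, 2, 0, 0]
r3 m[φ2→G] = [4, 3, 5, 2]
r3 m[φ2→C] = [7, 10, 8, 1]
r3 m[φ3→H] = [7, 2, 4, 5]
r3 m[φ3→C] = [3, 7, 7, 6]
r3 m[φ4→G] = [2, 4, 2, 1]
r3 m[φ4→S] = [1, 3, 8, 1]
r3 m[φ5→L] = [5, 4, 4, 7]
r3 m[φ5→E] = [0, 2, 1, 2]
r3 m[φ6→H] = [4, 3, 3, 6]
r3 m[φ6→J] = [4, 3, 6, 4]
r3 m[φ7→G] = [7, 4, 6, 4]
r3 m[φ7→E] = [3, 7, 7, 1]
r3 m[φ8→H] = [7, 7, 3, 3]
r3 m[φ8→J] = [3, 9, 6, 4]
r3 m[G→φ0] = [8, 6, 6, 1]
r3 m[G→φ2] = [7, 5, 3, 1]
r3 m[G→φ4] = [8, 2, 5, 0]
r3 m[G→φ7] = [7, 5, 7, 1]
r3 m[H→φ3] = [7, 7, 3, 1]
r3 m[H→φ6] = [9, 7, 2, 3]
r3 m[H→φ8] = [6, 4, 3, 2]
r3 m[C→φ2] = [1, 4, 4, 2]
r3 m[C→φ3] = [3, 5, 3, 0]
r3 m[L→φ5] = [0, 0, 0, 0]
r3 m[J→φ6] = [1, 6, 3, 1]
r3 m[J→φ8] = [2, 0, 4, 2]
r3 m[Q→φ1] = [0, 0, 0, 0]
r3 m[E→φ0] = [4, 4, 4, 2]
r3 m[E→φ1] = [1, 5, 7, 4]
r3 m[E→φ5] = [4, 5, 6, 2]
r3 m[E→φ7] = [3, 7, 4, 4]
r3 m[S→φ4] = [0, 0, 0, 0]
r4 m[φ0→G] = [6, 4, 5, 4]
r4 m[φ0→E] = [1, 5, 9, 3]
r4 m[φ1→Q] = [5, 4, 4, 8]
r4 m[φ1→E] = [3, 2, 0, 0]
r4 m[φ2→G] = [4, 3, 5, 2]
r4 m[φ2→C] = [7, 10, 8, 1]
r4 m[φ3→H] = [7, 2, 4, 5]
r4 m[φ3→C] = [3, 7, 7, 6]
r4 m[φ4→G] = [2, 4, 2, 1]
r4 m[φ4→S] = [1, 3, 8, 1]
r4 m[φ5→L] = [5, 4, 4, 7]
r4 m[φ5→E] = [0, 2, 1, 2]
r4 m[φ6→H] = [4, 3, 3, 6]
r4 m[φ6→J] = [4, 3, 6, 4]
r4 m[φ7→G] = [7, 4, 6, 4]
r4 m[φ7→E] = [3, 7, 7, 1]
r4 m[φ8→H] = [7, 7, 3, 3]
r4 m[φ8→J] = [3, 9, 6, 4]
r4 m[G→φ0] = [13, 11, 13, 7]
r4 m[G→φ2] = [15, 12, 13, 9]
r4 m[G→φ4] = [17, 11, 16, 10]
r4 m[G→φ7] = [12, 11, 12, 7]
r4 m[H→φ3] = [11, 10, 6, 9]
r4 m[H→φ6] = [14, 9, 7, 8]
r4 m[H→φ8] = [11, 5, 7, 11]
r4 m[C→φ2] = [3, 7, 7, 6]
r4 m[C→φ3] = [7, 10, 8, 1]
r4 m[L→φ5] = [0, 0, 0, 0]
r4 m[J→φ6] = [3, 9, 6, 4]
r4 m[J→φ8] = [4, 3, 6, 4]
r4 m[Q→φ1] = [0, 0, 0, 0]
r4 m[E→φ0] = [6, 11, 8, 3]
r4 m[E→φ1] = [4, 14, 17, 6]
r4 m[E→φ5] = [7, 14, 16, 4]
r4 m[E→φ7] = [4, 9, 10, 5]
r4 m[S→φ4] = [0, 0, 0, 0]

message @ round 4 = [11, 5, 7, 11]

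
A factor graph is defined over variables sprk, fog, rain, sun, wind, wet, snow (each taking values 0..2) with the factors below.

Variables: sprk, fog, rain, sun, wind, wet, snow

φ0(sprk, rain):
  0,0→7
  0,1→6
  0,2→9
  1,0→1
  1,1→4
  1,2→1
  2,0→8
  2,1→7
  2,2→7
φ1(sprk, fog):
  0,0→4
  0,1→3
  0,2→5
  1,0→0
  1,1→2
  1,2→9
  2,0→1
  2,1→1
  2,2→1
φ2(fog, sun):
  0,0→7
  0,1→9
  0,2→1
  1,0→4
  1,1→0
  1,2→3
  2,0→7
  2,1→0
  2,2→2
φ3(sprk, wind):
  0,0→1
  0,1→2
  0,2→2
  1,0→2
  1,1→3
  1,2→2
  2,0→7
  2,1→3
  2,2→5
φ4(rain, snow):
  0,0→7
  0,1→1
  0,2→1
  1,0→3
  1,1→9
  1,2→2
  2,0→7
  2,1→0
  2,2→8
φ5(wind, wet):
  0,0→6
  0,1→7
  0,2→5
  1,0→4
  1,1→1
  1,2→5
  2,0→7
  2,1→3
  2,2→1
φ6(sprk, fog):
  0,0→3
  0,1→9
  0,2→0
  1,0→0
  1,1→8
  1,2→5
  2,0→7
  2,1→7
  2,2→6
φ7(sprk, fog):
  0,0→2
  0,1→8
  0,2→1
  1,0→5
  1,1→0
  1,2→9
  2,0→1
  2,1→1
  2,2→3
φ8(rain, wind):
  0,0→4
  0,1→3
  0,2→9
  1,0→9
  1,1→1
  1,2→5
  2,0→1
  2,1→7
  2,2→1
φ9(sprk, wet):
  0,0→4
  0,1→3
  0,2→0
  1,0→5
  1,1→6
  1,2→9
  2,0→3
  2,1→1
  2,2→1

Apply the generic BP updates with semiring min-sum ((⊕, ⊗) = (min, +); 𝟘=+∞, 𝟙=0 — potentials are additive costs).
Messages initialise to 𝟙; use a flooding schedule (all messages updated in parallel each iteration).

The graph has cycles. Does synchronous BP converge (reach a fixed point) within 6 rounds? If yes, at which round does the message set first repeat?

NOT CONVERGED within 6 rounds

init: all messages = 𝟙 over 3 values
r1 m[φ0→sprk] = [6, 1, 7]
r1 m[φ0→rain] = [1, 4, 1]
r1 m[φ1→sprk] = [3, 0, 1]
r1 m[φ1→fog] = [0, 1, 1]
r1 m[φ2→fog] = [1, 0, 0]
r1 m[φ2→sun] = [4, 0, 1]
r1 m[φ3→sprk] = [1, 2, 3]
r1 m[φ3→wind] = [1, 2, 2]
r1 m[φ4→rain] = [1, 2, 0]
r1 m[φ4→snow] = [3, 0, 1]
r1 m[φ5→wind] = [5, 1, 1]
r1 m[φ5→wet] = [4, 1, 1]
r1 m[φ6→sprk] = [0, 0, 6]
r1 m[φ6→fog] = [0, 7, 0]
r1 m[φ7→sprk] = [1, 0, 1]
r1 m[φ7→fog] = [1, 0, 1]
r1 m[φ8→rain] = [3, 1, 1]
r1 m[φ8→wind] = [1, 1, 1]
r1 m[φ9→sprk] = [0, 5, 1]
r1 m[φ9→wet] = [3, 1, 0]
r1 m[sprk→φ0] = [0, 0, 0]
r1 m[sprk→φ1] = [0, 0, 0]
r1 m[sprk→φ3] = [0, 0, 0]
r1 m[sprk→φ6] = [0, 0, 0]
r1 m[sprk→φ7] = [0, 0, 0]
r1 m[sprk→φ9] = [0, 0, 0]
r1 m[fog→φ1] = [0, 0, 0]
r1 m[fog→φ2] = [0, 0, 0]
r1 m[fog→φ6] = [0, 0, 0]
r1 m[fog→φ7] = [0, 0, 0]
r1 m[rain→φ0] = [0, 0, 0]
r1 m[rain→φ4] = [0, 0, 0]
r1 m[rain→φ8] = [0, 0, 0]
r1 m[sun→φ2] = [0, 0, 0]
r1 m[wind→φ3] = [0, 0, 0]
r1 m[wind→φ5] = [0, 0, 0]
r1 m[wind→φ8] = [0, 0, 0]
r1 m[wet→φ5] = [0, 0, 0]
r1 m[wet→φ9] = [0, 0, 0]
r1 m[snow→φ4] = [0, 0, 0]
r2 m[φ0→sprk] = [6, 1, 7]
r2 m[φ0→rain] = [1, 4, 1]
r2 m[φ1→sprk] = [3, 0, 1]
r2 m[φ1→fog] = [0, 1, 1]
r2 m[φ2→fog] = [1, 0, 0]
r2 m[φ2→sun] = [4, 0, 1]
r2 m[φ3→sprk] = [1, 2, 3]
r2 m[φ3→wind] = [1, 2, 2]
r2 m[φ4→rain] = [1, 2, 0]
r2 m[φ4→snow] = [3, 0, 1]
r2 m[φ5→wind] = [5, 1, 1]
r2 m[φ5→wet] = [4, 1, 1]
r2 m[φ6→sprk] = [0, 0, 6]
r2 m[φ6→fog] = [0, 7, 0]
r2 m[φ7→sprk] = [1, 0, 1]
r2 m[φ7→fog] = [1, 0, 1]
r2 m[φ8→rain] = [3, 1, 1]
r2 m[φ8→wind] = [1, 1, 1]
r2 m[φ9→sprk] = [0, 5, 1]
r2 m[φ9→wet] = [3, 1, 0]
r2 m[sprk→φ0] = [5, 7, 12]
r2 m[sprk→φ1] = [8, 8, 18]
r2 m[sprk→φ3] = [10, 6, 16]
r2 m[sprk→φ6] = [11, 8, 13]
r2 m[sprk→φ7] = [10, 8, 18]
r2 m[sprk→φ9] = [11, 3, 18]
r2 m[fog→φ1] = [2, 7, 1]
r2 m[fog→φ2] = [1, 8, 2]
r2 m[fog→φ6] = [2, 1, 2]
r2 m[fog→φ7] = [1, 8, 1]
r2 m[rain→φ0] = [4, 3, 1]
r2 m[rain→φ4] = [4, 5, 2]
r2 m[rain→φ8] = [2, 6, 1]
r2 m[sun→φ2] = [0, 0, 0]
r2 m[wind→φ3] = [6, 2, 2]
r2 m[wind→φ5] = [2, 3, 3]
r2 m[wind→φ8] = [6, 3, 3]
r2 m[wet→φ5] = [3, 1, 0]
r2 m[wet→φ9] = [4, 1, 1]
r2 m[snow→φ4] = [0, 0, 0]
r3 m[φ0→sprk] = [9, 2, 8]
r3 m[φ0→rain] = [8, 11, 8]
r3 m[φ1→sprk] = [6, 2, 2]
r3 m[φ1→fog] = [8, 10, 13]
r3 m[φ2→fog] = [1, 0, 0]
r3 m[φ2→sun] = [8, 2, 2]
r3 m[φ3→sprk] = [4, 4, 5]
r3 m[φ3→wind] = [8, 9, 8]
r3 m[φ4→rain] = [1, 2, 0]
r3 m[φ4→snow] = [8, 2, 5]
r3 m[φ5→wind] = [5, 2, 1]
r3 m[φ5→wet] = [7, 4, 4]
r3 m[φ6→sprk] = [2, 2, 8]
r3 m[φ6→fog] = [8, 16, 11]
r3 m[φ7→sprk] = [2, 6, 2]
r3 m[φ7→fog] = [12, 8, 11]
r3 m[φ8→rain] = [6, 4, 4]
r3 m[φ8→wind] = [2, 5, 2]
r3 m[φ9→sprk] = [1, 7, 2]
r3 m[φ9→wet] = [8, 9, 11]
r3 m[sprk→φ0] = [5, 7, 12]
r3 m[sprk→φ1] = [8, 8, 18]
r3 m[sprk→φ3] = [10, 6, 16]
r3 m[sprk→φ6] = [11, 8, 13]
r3 m[sprk→φ7] = [10, 8, 18]
r3 m[sprk→φ9] = [11, 3, 18]
r3 m[fog→φ1] = [2, 7, 1]
r3 m[fog→φ2] = [1, 8, 2]
r3 m[fog→φ6] = [2, 1, 2]
r3 m[fog→φ7] = [1, 8, 1]
r3 m[rain→φ0] = [4, 3, 1]
r3 m[rain→φ4] = [4, 5, 2]
r3 m[rain→φ8] = [2, 6, 1]
r3 m[sun→φ2] = [0, 0, 0]
r3 m[wind→φ3] = [6, 2, 2]
r3 m[wind→φ5] = [2, 3, 3]
r3 m[wind→φ8] = [6, 3, 3]
r3 m[wet→φ5] = [3, 1, 0]
r3 m[wet→φ9] = [4, 1, 1]
r3 m[snow→φ4] = [0, 0, 0]
r4 m[φ0→sprk] = [9, 2, 8]
r4 m[φ0→rain] = [8, 11, 8]
r4 m[φ1→sprk] = [6, 2, 2]
r4 m[φ1→fog] = [8, 10, 13]
r4 m[φ2→fog] = [1, 0, 0]
r4 m[φ2→sun] = [8, 2, 2]
r4 m[φ3→sprk] = [4, 4, 5]
r4 m[φ3→wind] = [8, 9, 8]
r4 m[φ4→rain] = [1, 2, 0]
r4 m[φ4→snow] = [8, 2, 5]
r4 m[φ5→wind] = [5, 2, 1]
r4 m[φ5→wet] = [7, 4, 4]
r4 m[φ6→sprk] = [2, 2, 8]
r4 m[φ6→fog] = [8, 16, 11]
r4 m[φ7→sprk] = [2, 6, 2]
r4 m[φ7→fog] = [12, 8, 11]
r4 m[φ8→rain] = [6, 4, 4]
r4 m[φ8→wind] = [2, 5, 2]
r4 m[φ9→sprk] = [1, 7, 2]
r4 m[φ9→wet] = [8, 9, 11]
r4 m[sprk→φ0] = [15, 21, 19]
r4 m[sprk→φ1] = [18, 21, 25]
r4 m[sprk→φ3] = [20, 19, 22]
r4 m[sprk→φ6] = [22, 21, 19]
r4 m[sprk→φ7] = [22, 17, 25]
r4 m[sprk→φ9] = [23, 16, 25]
r4 m[fog→φ1] = [21, 24, 22]
r4 m[fog→φ2] = [28, 34, 35]
r4 m[fog→φ6] = [21, 18, 24]
r4 m[fog→φ7] = [17, 26, 24]
r4 m[rain→φ0] = [7, 6, 4]
r4 m[rain→φ4] = [14, 15, 12]
r4 m[rain→φ8] = [9, 13, 8]
r4 m[sun→φ2] = [0, 0, 0]
r4 m[wind→φ3] = [7, 7, 3]
r4 m[wind→φ5] = [10, 14, 10]
r4 m[wind→φ8] = [13, 11, 9]
r4 m[wet→φ5] = [8, 9, 11]
r4 m[wet→φ9] = [7, 4, 4]
r4 m[snow→φ4] = [0, 0, 0]
r5 m[φ0→sprk] = [12, 5, 11]
r5 m[φ0→rain] = [22, 21, 22]
r5 m[φ1→sprk] = [25, 21, 22]
r5 m[φ1→fog] = [21, 21, 23]
r5 m[φ2→fog] = [1, 0, 0]
r5 m[φ2→sun] = [35, 34, 29]
r5 m[φ3→sprk] = [5, 5, 8]
r5 m[φ3→wind] = [21, 22, 21]
r5 m[φ4→rain] = [1, 2, 0]
r5 m[φ4→snow] = [18, 12, 15]
r5 m[φ5→wind] = [14, 10, 12]
r5 m[φ5→wet] = [16, 13, 11]
r5 m[φ6→sprk] = [24, 21, 25]
r5 m[φ6→fog] = [21, 26, 22]
r5 m[φ7→sprk] = [19, 22, 18]
r5 m[φ7→fog] = [22, 17, 23]
r5 m[φ8→rain] = [14, 12, 10]
r5 m[φ8→wind] = [9, 12, 9]
r5 m[φ9→sprk] = [4, 10, 5]
r5 m[φ9→wet] = [21, 22, 23]
r5 m[sprk→φ0] = [15, 21, 19]
r5 m[sprk→φ1] = [18, 21, 25]
r5 m[sprk→φ3] = [20, 19, 22]
r5 m[sprk→φ6] = [22, 21, 19]
r5 m[sprk→φ7] = [22, 17, 25]
r5 m[sprk→φ9] = [23, 16, 25]
r5 m[fog→φ1] = [21, 24, 22]
r5 m[fog→φ2] = [28, 34, 35]
r5 m[fog→φ6] = [21, 18, 24]
r5 m[fog→φ7] = [17, 26, 24]
r5 m[rain→φ0] = [7, 6, 4]
r5 m[rain→φ4] = [14, 15, 12]
r5 m[rain→φ8] = [9, 13, 8]
r5 m[sun→φ2] = [0, 0, 0]
r5 m[wind→φ3] = [7, 7, 3]
r5 m[wind→φ5] = [10, 14, 10]
r5 m[wind→φ8] = [13, 11, 9]
r5 m[wet→φ5] = [8, 9, 11]
r5 m[wet→φ9] = [7, 4, 4]
r5 m[snow→φ4] = [0, 0, 0]
r6 m[φ0→sprk] = [12, 5, 11]
r6 m[φ0→rain] = [22, 21, 22]
r6 m[φ1→sprk] = [25, 21, 22]
r6 m[φ1→fog] = [21, 21, 23]
r6 m[φ2→fog] = [1, 0, 0]
r6 m[φ2→sun] = [35, 34, 29]
r6 m[φ3→sprk] = [5, 5, 8]
r6 m[φ3→wind] = [21, 22, 21]
r6 m[φ4→rain] = [1, 2, 0]
r6 m[φ4→snow] = [18, 12, 15]
r6 m[φ5→wind] = [14, 10, 12]
r6 m[φ5→wet] = [16, 13, 11]
r6 m[φ6→sprk] = [24, 21, 25]
r6 m[φ6→fog] = [21, 26, 22]
r6 m[φ7→sprk] = [19, 22, 18]
r6 m[φ7→fog] = [22, 17, 23]
r6 m[φ8→rain] = [14, 12, 10]
r6 m[φ8→wind] = [9, 12, 9]
r6 m[φ9→sprk] = [4, 10, 5]
r6 m[φ9→wet] = [21, 22, 23]
r6 m[sprk→φ0] = [77, 79, 78]
r6 m[sprk→φ1] = [64, 63, 67]
r6 m[sprk→φ3] = [84, 79, 81]
r6 m[sprk→φ6] = [65, 63, 64]
r6 m[sprk→φ7] = [70, 62, 71]
r6 m[sprk→φ9] = [85, 74, 84]
r6 m[fog→φ1] = [44, 43, 45]
r6 m[fog→φ2] = [64, 64, 68]
r6 m[fog→φ6] = [44, 38, 46]
r6 m[fog→φ7] = [43, 47, 45]
r6 m[rain→φ0] = [15, 14, 10]
r6 m[rain→φ4] = [36, 33, 32]
r6 m[rain→φ8] = [23, 23, 22]
r6 m[sun→φ2] = [0, 0, 0]
r6 m[wind→φ3] = [23, 22, 21]
r6 m[wind→φ5] = [30, 34, 30]
r6 m[wind→φ8] = [35, 32, 33]
r6 m[wet→φ5] = [21, 22, 23]
r6 m[wet→φ9] = [16, 13, 11]
r6 m[snow→φ4] = [0, 0, 0]
no fixed point within 6 rounds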